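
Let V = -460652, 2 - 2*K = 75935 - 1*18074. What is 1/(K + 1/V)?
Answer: -460652/13326432035 ≈ -3.4567e-5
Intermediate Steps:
K = -57859/2 (K = 1 - (75935 - 1*18074)/2 = 1 - (75935 - 18074)/2 = 1 - 1/2*57861 = 1 - 57861/2 = -57859/2 ≈ -28930.)
1/(K + 1/V) = 1/(-57859/2 + 1/(-460652)) = 1/(-57859/2 - 1/460652) = 1/(-13326432035/460652) = -460652/13326432035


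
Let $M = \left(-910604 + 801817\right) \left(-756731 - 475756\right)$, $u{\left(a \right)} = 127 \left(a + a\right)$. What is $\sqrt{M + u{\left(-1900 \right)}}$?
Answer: $\sqrt{134078080669} \approx 3.6617 \cdot 10^{5}$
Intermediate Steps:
$u{\left(a \right)} = 254 a$ ($u{\left(a \right)} = 127 \cdot 2 a = 254 a$)
$M = 134078563269$ ($M = \left(-108787\right) \left(-1232487\right) = 134078563269$)
$\sqrt{M + u{\left(-1900 \right)}} = \sqrt{134078563269 + 254 \left(-1900\right)} = \sqrt{134078563269 - 482600} = \sqrt{134078080669}$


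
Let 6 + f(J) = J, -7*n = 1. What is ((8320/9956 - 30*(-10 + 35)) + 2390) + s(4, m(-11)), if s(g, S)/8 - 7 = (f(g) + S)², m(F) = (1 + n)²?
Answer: 10216982752/5976089 ≈ 1709.6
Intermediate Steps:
n = -⅐ (n = -⅐*1 = -⅐ ≈ -0.14286)
f(J) = -6 + J
m(F) = 36/49 (m(F) = (1 - ⅐)² = (6/7)² = 36/49)
s(g, S) = 56 + 8*(-6 + S + g)² (s(g, S) = 56 + 8*((-6 + g) + S)² = 56 + 8*(-6 + S + g)²)
((8320/9956 - 30*(-10 + 35)) + 2390) + s(4, m(-11)) = ((8320/9956 - 30*(-10 + 35)) + 2390) + (56 + 8*(-6 + 36/49 + 4)²) = ((8320*(1/9956) - 30*25) + 2390) + (56 + 8*(-62/49)²) = ((2080/2489 - 750) + 2390) + (56 + 8*(3844/2401)) = (-1864670/2489 + 2390) + (56 + 30752/2401) = 4084040/2489 + 165208/2401 = 10216982752/5976089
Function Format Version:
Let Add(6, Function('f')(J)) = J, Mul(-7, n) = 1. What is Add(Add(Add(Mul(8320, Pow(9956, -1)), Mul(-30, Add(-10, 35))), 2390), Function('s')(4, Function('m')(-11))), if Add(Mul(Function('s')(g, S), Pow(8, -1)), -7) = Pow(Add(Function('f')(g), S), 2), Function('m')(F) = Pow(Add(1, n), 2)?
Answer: Rational(10216982752, 5976089) ≈ 1709.6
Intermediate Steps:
n = Rational(-1, 7) (n = Mul(Rational(-1, 7), 1) = Rational(-1, 7) ≈ -0.14286)
Function('f')(J) = Add(-6, J)
Function('m')(F) = Rational(36, 49) (Function('m')(F) = Pow(Add(1, Rational(-1, 7)), 2) = Pow(Rational(6, 7), 2) = Rational(36, 49))
Function('s')(g, S) = Add(56, Mul(8, Pow(Add(-6, S, g), 2))) (Function('s')(g, S) = Add(56, Mul(8, Pow(Add(Add(-6, g), S), 2))) = Add(56, Mul(8, Pow(Add(-6, S, g), 2))))
Add(Add(Add(Mul(8320, Pow(9956, -1)), Mul(-30, Add(-10, 35))), 2390), Function('s')(4, Function('m')(-11))) = Add(Add(Add(Mul(8320, Pow(9956, -1)), Mul(-30, Add(-10, 35))), 2390), Add(56, Mul(8, Pow(Add(-6, Rational(36, 49), 4), 2)))) = Add(Add(Add(Mul(8320, Rational(1, 9956)), Mul(-30, 25)), 2390), Add(56, Mul(8, Pow(Rational(-62, 49), 2)))) = Add(Add(Add(Rational(2080, 2489), -750), 2390), Add(56, Mul(8, Rational(3844, 2401)))) = Add(Add(Rational(-1864670, 2489), 2390), Add(56, Rational(30752, 2401))) = Add(Rational(4084040, 2489), Rational(165208, 2401)) = Rational(10216982752, 5976089)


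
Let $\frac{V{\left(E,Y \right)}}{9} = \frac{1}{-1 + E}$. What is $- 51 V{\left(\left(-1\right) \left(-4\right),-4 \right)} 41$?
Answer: $-6273$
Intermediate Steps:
$V{\left(E,Y \right)} = \frac{9}{-1 + E}$
$- 51 V{\left(\left(-1\right) \left(-4\right),-4 \right)} 41 = - 51 \frac{9}{-1 - -4} \cdot 41 = - 51 \frac{9}{-1 + 4} \cdot 41 = - 51 \cdot \frac{9}{3} \cdot 41 = - 51 \cdot 9 \cdot \frac{1}{3} \cdot 41 = \left(-51\right) 3 \cdot 41 = \left(-153\right) 41 = -6273$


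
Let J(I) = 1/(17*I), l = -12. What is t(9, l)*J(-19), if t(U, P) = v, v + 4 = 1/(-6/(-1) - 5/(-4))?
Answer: 112/9367 ≈ 0.011957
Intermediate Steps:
J(I) = 1/(17*I)
v = -112/29 (v = -4 + 1/(-6/(-1) - 5/(-4)) = -4 + 1/(-6*(-1) - 5*(-¼)) = -4 + 1/(6 + 5/4) = -4 + 1/(29/4) = -4 + 4/29 = -112/29 ≈ -3.8621)
t(U, P) = -112/29
t(9, l)*J(-19) = -112/(493*(-19)) = -112*(-1)/(493*19) = -112/29*(-1/323) = 112/9367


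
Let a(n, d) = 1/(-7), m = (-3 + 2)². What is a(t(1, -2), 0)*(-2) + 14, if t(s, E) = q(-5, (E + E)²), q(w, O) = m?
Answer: 100/7 ≈ 14.286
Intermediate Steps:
m = 1 (m = (-1)² = 1)
q(w, O) = 1
t(s, E) = 1
a(n, d) = -⅐
a(t(1, -2), 0)*(-2) + 14 = -⅐*(-2) + 14 = 2/7 + 14 = 100/7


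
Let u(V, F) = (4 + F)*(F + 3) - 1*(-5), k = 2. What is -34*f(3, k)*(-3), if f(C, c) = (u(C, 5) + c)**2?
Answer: 636582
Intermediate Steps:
u(V, F) = 5 + (3 + F)*(4 + F) (u(V, F) = (4 + F)*(3 + F) + 5 = (3 + F)*(4 + F) + 5 = 5 + (3 + F)*(4 + F))
f(C, c) = (77 + c)**2 (f(C, c) = ((17 + 5**2 + 7*5) + c)**2 = ((17 + 25 + 35) + c)**2 = (77 + c)**2)
-34*f(3, k)*(-3) = -34*(77 + 2)**2*(-3) = -34*79**2*(-3) = -34*6241*(-3) = -212194*(-3) = 636582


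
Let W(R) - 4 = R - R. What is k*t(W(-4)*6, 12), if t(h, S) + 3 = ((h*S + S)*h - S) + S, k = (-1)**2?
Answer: 7197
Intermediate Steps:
k = 1
W(R) = 4 (W(R) = 4 + (R - R) = 4 + 0 = 4)
t(h, S) = -3 + h*(S + S*h) (t(h, S) = -3 + (((h*S + S)*h - S) + S) = -3 + (((S*h + S)*h - S) + S) = -3 + (((S + S*h)*h - S) + S) = -3 + ((h*(S + S*h) - S) + S) = -3 + ((-S + h*(S + S*h)) + S) = -3 + h*(S + S*h))
k*t(W(-4)*6, 12) = 1*(-3 + 12*(4*6) + 12*(4*6)**2) = 1*(-3 + 12*24 + 12*24**2) = 1*(-3 + 288 + 12*576) = 1*(-3 + 288 + 6912) = 1*7197 = 7197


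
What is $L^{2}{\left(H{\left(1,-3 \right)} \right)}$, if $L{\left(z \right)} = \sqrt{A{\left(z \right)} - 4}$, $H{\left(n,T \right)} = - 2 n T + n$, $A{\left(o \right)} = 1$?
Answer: $-3$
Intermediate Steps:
$H{\left(n,T \right)} = n - 2 T n$ ($H{\left(n,T \right)} = - 2 T n + n = n - 2 T n$)
$L{\left(z \right)} = i \sqrt{3}$ ($L{\left(z \right)} = \sqrt{1 - 4} = \sqrt{-3} = i \sqrt{3}$)
$L^{2}{\left(H{\left(1,-3 \right)} \right)} = \left(i \sqrt{3}\right)^{2} = -3$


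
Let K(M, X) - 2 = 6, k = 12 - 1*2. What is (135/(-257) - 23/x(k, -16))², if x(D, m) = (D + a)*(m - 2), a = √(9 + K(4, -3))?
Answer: 2324781673/16380416196 + 1639670*√17/143408313 ≈ 0.18907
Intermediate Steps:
k = 10 (k = 12 - 2 = 10)
K(M, X) = 8 (K(M, X) = 2 + 6 = 8)
a = √17 (a = √(9 + 8) = √17 ≈ 4.1231)
x(D, m) = (-2 + m)*(D + √17) (x(D, m) = (D + √17)*(m - 2) = (D + √17)*(-2 + m) = (-2 + m)*(D + √17))
(135/(-257) - 23/x(k, -16))² = (135/(-257) - 23/(-2*10 - 2*√17 + 10*(-16) - 16*√17))² = (135*(-1/257) - 23/(-20 - 2*√17 - 160 - 16*√17))² = (-135/257 - 23/(-180 - 18*√17))²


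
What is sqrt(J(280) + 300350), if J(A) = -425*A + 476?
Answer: sqrt(181826) ≈ 426.41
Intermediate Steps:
J(A) = 476 - 425*A
sqrt(J(280) + 300350) = sqrt((476 - 425*280) + 300350) = sqrt((476 - 119000) + 300350) = sqrt(-118524 + 300350) = sqrt(181826)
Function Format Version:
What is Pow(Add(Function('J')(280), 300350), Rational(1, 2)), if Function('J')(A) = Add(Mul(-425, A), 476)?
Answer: Pow(181826, Rational(1, 2)) ≈ 426.41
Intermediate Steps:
Function('J')(A) = Add(476, Mul(-425, A))
Pow(Add(Function('J')(280), 300350), Rational(1, 2)) = Pow(Add(Add(476, Mul(-425, 280)), 300350), Rational(1, 2)) = Pow(Add(Add(476, -119000), 300350), Rational(1, 2)) = Pow(Add(-118524, 300350), Rational(1, 2)) = Pow(181826, Rational(1, 2))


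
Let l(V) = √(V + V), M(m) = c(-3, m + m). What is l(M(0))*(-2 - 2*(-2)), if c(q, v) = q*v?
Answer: 0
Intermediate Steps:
M(m) = -6*m (M(m) = -3*(m + m) = -6*m)
l(V) = √2*√V (l(V) = √(2*V) = √2*√V)
l(M(0))*(-2 - 2*(-2)) = (√2*√(-6*0))*(-2 - 2*(-2)) = (√2*√0)*(-2 + 4) = (√2*0)*2 = 0*2 = 0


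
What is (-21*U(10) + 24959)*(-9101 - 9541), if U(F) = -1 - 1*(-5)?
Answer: -463719750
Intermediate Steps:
U(F) = 4 (U(F) = -1 + 5 = 4)
(-21*U(10) + 24959)*(-9101 - 9541) = (-21*4 + 24959)*(-9101 - 9541) = (-84 + 24959)*(-18642) = 24875*(-18642) = -463719750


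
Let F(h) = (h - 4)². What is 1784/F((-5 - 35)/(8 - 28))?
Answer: 446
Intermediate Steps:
F(h) = (-4 + h)²
1784/F((-5 - 35)/(8 - 28)) = 1784/((-4 + (-5 - 35)/(8 - 28))²) = 1784/((-4 - 40/(-20))²) = 1784/((-4 - 40*(-1/20))²) = 1784/((-4 + 2)²) = 1784/((-2)²) = 1784/4 = 1784*(¼) = 446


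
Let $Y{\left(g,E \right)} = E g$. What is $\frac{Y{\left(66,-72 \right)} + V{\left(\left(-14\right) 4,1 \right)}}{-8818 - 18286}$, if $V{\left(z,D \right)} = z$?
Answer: $\frac{601}{3388} \approx 0.17739$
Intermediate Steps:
$\frac{Y{\left(66,-72 \right)} + V{\left(\left(-14\right) 4,1 \right)}}{-8818 - 18286} = \frac{\left(-72\right) 66 - 56}{-8818 - 18286} = \frac{-4752 - 56}{-27104} = \left(-4808\right) \left(- \frac{1}{27104}\right) = \frac{601}{3388}$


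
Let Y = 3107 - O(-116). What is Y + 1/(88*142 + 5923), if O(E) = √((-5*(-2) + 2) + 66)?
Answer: 57227834/18419 - √78 ≈ 3098.2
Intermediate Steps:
O(E) = √78 (O(E) = √((10 + 2) + 66) = √(12 + 66) = √78)
Y = 3107 - √78 ≈ 3098.2
Y + 1/(88*142 + 5923) = (3107 - √78) + 1/(88*142 + 5923) = (3107 - √78) + 1/(12496 + 5923) = (3107 - √78) + 1/18419 = 57227834/18419 - √78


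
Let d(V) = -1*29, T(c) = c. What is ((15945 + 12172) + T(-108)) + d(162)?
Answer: 27980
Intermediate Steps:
d(V) = -29
((15945 + 12172) + T(-108)) + d(162) = ((15945 + 12172) - 108) - 29 = (28117 - 108) - 29 = 28009 - 29 = 27980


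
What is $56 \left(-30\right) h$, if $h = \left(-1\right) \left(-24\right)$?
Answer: $-40320$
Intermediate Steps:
$h = 24$
$56 \left(-30\right) h = 56 \left(-30\right) 24 = \left(-1680\right) 24 = -40320$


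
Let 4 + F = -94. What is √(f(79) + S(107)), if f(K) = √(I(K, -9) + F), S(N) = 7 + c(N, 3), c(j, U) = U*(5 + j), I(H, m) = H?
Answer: √(343 + I*√19) ≈ 18.521 + 0.1177*I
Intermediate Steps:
F = -98 (F = -4 - 94 = -98)
S(N) = 22 + 3*N (S(N) = 7 + 3*(5 + N) = 7 + (15 + 3*N) = 22 + 3*N)
f(K) = √(-98 + K) (f(K) = √(K - 98) = √(-98 + K))
√(f(79) + S(107)) = √(√(-98 + 79) + (22 + 3*107)) = √(√(-19) + (22 + 321)) = √(I*√19 + 343) = √(343 + I*√19)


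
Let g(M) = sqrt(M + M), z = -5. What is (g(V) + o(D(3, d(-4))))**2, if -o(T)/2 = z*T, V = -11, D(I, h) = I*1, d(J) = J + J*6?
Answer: (30 + I*sqrt(22))**2 ≈ 878.0 + 281.42*I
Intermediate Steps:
d(J) = 7*J (d(J) = J + 6*J = 7*J)
D(I, h) = I
o(T) = 10*T (o(T) = -(-10)*T = 10*T)
g(M) = sqrt(2)*sqrt(M) (g(M) = sqrt(2*M) = sqrt(2)*sqrt(M))
(g(V) + o(D(3, d(-4))))**2 = (sqrt(2)*sqrt(-11) + 10*3)**2 = (sqrt(2)*(I*sqrt(11)) + 30)**2 = (I*sqrt(22) + 30)**2 = (30 + I*sqrt(22))**2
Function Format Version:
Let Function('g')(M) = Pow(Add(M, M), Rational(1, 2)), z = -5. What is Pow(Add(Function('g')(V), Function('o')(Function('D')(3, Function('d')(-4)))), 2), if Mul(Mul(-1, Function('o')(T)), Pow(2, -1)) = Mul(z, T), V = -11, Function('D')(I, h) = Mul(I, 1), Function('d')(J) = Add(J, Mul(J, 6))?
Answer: Pow(Add(30, Mul(I, Pow(22, Rational(1, 2)))), 2) ≈ Add(878.00, Mul(281.42, I))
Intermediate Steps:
Function('d')(J) = Mul(7, J) (Function('d')(J) = Add(J, Mul(6, J)) = Mul(7, J))
Function('D')(I, h) = I
Function('o')(T) = Mul(10, T) (Function('o')(T) = Mul(-2, Mul(-5, T)) = Mul(10, T))
Function('g')(M) = Mul(Pow(2, Rational(1, 2)), Pow(M, Rational(1, 2))) (Function('g')(M) = Pow(Mul(2, M), Rational(1, 2)) = Mul(Pow(2, Rational(1, 2)), Pow(M, Rational(1, 2))))
Pow(Add(Function('g')(V), Function('o')(Function('D')(3, Function('d')(-4)))), 2) = Pow(Add(Mul(Pow(2, Rational(1, 2)), Pow(-11, Rational(1, 2))), Mul(10, 3)), 2) = Pow(Add(Mul(Pow(2, Rational(1, 2)), Mul(I, Pow(11, Rational(1, 2)))), 30), 2) = Pow(Add(Mul(I, Pow(22, Rational(1, 2))), 30), 2) = Pow(Add(30, Mul(I, Pow(22, Rational(1, 2)))), 2)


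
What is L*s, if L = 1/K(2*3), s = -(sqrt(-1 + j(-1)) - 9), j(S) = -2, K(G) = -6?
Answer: -3/2 + I*sqrt(3)/6 ≈ -1.5 + 0.28868*I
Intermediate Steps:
s = 9 - I*sqrt(3) (s = -(sqrt(-1 - 2) - 9) = -(sqrt(-3) - 9) = -(I*sqrt(3) - 9) = -(-9 + I*sqrt(3)) = 9 - I*sqrt(3) ≈ 9.0 - 1.732*I)
L = -1/6 (L = 1/(-6) = -1/6 ≈ -0.16667)
L*s = -(9 - I*sqrt(3))/6 = -3/2 + I*sqrt(3)/6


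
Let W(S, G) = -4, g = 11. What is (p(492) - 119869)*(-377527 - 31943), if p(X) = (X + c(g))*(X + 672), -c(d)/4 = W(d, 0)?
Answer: -193041765210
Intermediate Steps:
c(d) = 16 (c(d) = -4*(-4) = 16)
p(X) = (16 + X)*(672 + X) (p(X) = (X + 16)*(X + 672) = (16 + X)*(672 + X))
(p(492) - 119869)*(-377527 - 31943) = ((10752 + 492² + 688*492) - 119869)*(-377527 - 31943) = ((10752 + 242064 + 338496) - 119869)*(-409470) = (591312 - 119869)*(-409470) = 471443*(-409470) = -193041765210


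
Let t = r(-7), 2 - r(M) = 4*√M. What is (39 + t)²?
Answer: 1569 - 328*I*√7 ≈ 1569.0 - 867.81*I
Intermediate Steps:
r(M) = 2 - 4*√M
t = 2 - 4*I*√7 ≈ 2.0 - 10.583*I
(39 + t)² = (39 + (2 - 4*I*√7))² = (41 - 4*I*√7)²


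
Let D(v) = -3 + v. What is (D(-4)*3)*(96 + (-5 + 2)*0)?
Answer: -2016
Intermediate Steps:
(D(-4)*3)*(96 + (-5 + 2)*0) = ((-3 - 4)*3)*(96 + (-5 + 2)*0) = (-7*3)*(96 - 3*0) = -21*(96 + 0) = -21*96 = -2016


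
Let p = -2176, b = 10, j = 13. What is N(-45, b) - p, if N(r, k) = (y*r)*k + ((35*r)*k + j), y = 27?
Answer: -25711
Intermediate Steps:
N(r, k) = 13 + 62*k*r (N(r, k) = (27*r)*k + ((35*r)*k + 13) = 27*k*r + (35*k*r + 13) = 27*k*r + (13 + 35*k*r) = 13 + 62*k*r)
N(-45, b) - p = (13 + 62*10*(-45)) - 1*(-2176) = (13 - 27900) + 2176 = -27887 + 2176 = -25711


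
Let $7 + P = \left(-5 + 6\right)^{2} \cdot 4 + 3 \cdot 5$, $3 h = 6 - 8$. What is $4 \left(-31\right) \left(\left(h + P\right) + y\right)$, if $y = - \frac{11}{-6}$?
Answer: $- \frac{4898}{3} \approx -1632.7$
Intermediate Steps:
$h = - \frac{2}{3}$ ($h = \frac{6 - 8}{3} = \frac{1}{3} \left(-2\right) = - \frac{2}{3} \approx -0.66667$)
$P = 12$ ($P = -7 + \left(\left(-5 + 6\right)^{2} \cdot 4 + 3 \cdot 5\right) = -7 + \left(1^{2} \cdot 4 + 15\right) = -7 + \left(1 \cdot 4 + 15\right) = -7 + \left(4 + 15\right) = -7 + 19 = 12$)
$y = \frac{11}{6}$ ($y = \left(-11\right) \left(- \frac{1}{6}\right) = \frac{11}{6} \approx 1.8333$)
$4 \left(-31\right) \left(\left(h + P\right) + y\right) = 4 \left(-31\right) \left(\left(- \frac{2}{3} + 12\right) + \frac{11}{6}\right) = - 124 \left(\frac{34}{3} + \frac{11}{6}\right) = \left(-124\right) \frac{79}{6} = - \frac{4898}{3}$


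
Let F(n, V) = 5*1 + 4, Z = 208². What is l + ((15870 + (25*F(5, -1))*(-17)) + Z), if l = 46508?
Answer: 101817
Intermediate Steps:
Z = 43264
F(n, V) = 9 (F(n, V) = 5 + 4 = 9)
l + ((15870 + (25*F(5, -1))*(-17)) + Z) = 46508 + ((15870 + (25*9)*(-17)) + 43264) = 46508 + ((15870 + 225*(-17)) + 43264) = 46508 + ((15870 - 3825) + 43264) = 46508 + (12045 + 43264) = 46508 + 55309 = 101817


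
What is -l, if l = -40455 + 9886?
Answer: 30569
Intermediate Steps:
l = -30569
-l = -1*(-30569) = 30569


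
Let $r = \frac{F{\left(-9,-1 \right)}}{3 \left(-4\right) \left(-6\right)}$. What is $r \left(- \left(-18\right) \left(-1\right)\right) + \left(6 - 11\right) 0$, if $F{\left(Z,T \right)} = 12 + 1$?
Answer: $- \frac{13}{4} \approx -3.25$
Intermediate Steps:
$F{\left(Z,T \right)} = 13$
$r = \frac{13}{72}$ ($r = \frac{13}{3 \left(-4\right) \left(-6\right)} = \frac{13}{\left(-12\right) \left(-6\right)} = \frac{13}{72} \approx 0.18056$)
$r \left(- \left(-18\right) \left(-1\right)\right) + \left(6 - 11\right) 0 = \frac{13 \left(- \left(-18\right) \left(-1\right)\right)}{72} + \left(6 - 11\right) 0 = \frac{13 \left(\left(-1\right) 18\right)}{72} - 0 = \frac{13}{72} \left(-18\right) + 0 = - \frac{13}{4} + 0 = - \frac{13}{4}$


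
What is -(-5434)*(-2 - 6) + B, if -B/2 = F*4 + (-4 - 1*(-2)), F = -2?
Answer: -43452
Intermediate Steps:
B = 20 (B = -2*(-2*4 + (-4 - 1*(-2))) = -2*(-8 + (-4 + 2)) = -2*(-8 - 2) = -2*(-10) = 20)
-(-5434)*(-2 - 6) + B = -(-5434)*(-2 - 6) + 20 = -(-5434)*(-8) + 20 = -494*88 + 20 = -43472 + 20 = -43452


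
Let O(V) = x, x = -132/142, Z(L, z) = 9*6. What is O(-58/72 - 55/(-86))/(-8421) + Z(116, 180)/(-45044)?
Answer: -4885535/4488567034 ≈ -0.0010884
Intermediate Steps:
Z(L, z) = 54
x = -66/71 (x = -132*1/142 = -66/71 ≈ -0.92958)
O(V) = -66/71
O(-58/72 - 55/(-86))/(-8421) + Z(116, 180)/(-45044) = -66/71/(-8421) + 54/(-45044) = -66/71*(-1/8421) + 54*(-1/45044) = 22/199297 - 27/22522 = -4885535/4488567034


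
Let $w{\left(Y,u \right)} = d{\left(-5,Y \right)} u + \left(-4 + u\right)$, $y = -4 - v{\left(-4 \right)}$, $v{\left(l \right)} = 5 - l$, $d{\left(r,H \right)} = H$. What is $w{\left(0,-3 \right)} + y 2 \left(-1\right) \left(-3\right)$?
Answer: $-85$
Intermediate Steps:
$y = -13$ ($y = -4 - \left(5 - -4\right) = -4 - \left(5 + 4\right) = -4 - 9 = -13$)
$w{\left(Y,u \right)} = -4 + u + Y u$ ($w{\left(Y,u \right)} = Y u + \left(-4 + u\right) = -4 + u + Y u$)
$w{\left(0,-3 \right)} + y 2 \left(-1\right) \left(-3\right) = \left(-4 - 3 + 0 \left(-3\right)\right) + \left(-13\right) 2 \left(-1\right) \left(-3\right) = \left(-4 - 3 + 0\right) + \left(-26\right) \left(-1\right) \left(-3\right) = -7 + 26 \left(-3\right) = -7 - 78 = -85$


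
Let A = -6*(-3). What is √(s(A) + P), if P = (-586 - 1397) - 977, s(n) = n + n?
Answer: 2*I*√731 ≈ 54.074*I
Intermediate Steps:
A = 18
s(n) = 2*n
P = -2960 (P = -1983 - 977 = -2960)
√(s(A) + P) = √(2*18 - 2960) = √(36 - 2960) = √(-2924) = 2*I*√731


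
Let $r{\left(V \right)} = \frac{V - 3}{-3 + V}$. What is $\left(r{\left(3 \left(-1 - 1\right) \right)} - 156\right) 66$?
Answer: $-10230$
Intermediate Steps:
$r{\left(V \right)} = 1$ ($r{\left(V \right)} = \frac{-3 + V}{-3 + V} = 1$)
$\left(r{\left(3 \left(-1 - 1\right) \right)} - 156\right) 66 = \left(1 - 156\right) 66 = \left(-155\right) 66 = -10230$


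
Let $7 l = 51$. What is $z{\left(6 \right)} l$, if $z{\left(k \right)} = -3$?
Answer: $- \frac{153}{7} \approx -21.857$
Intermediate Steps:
$l = \frac{51}{7}$ ($l = \frac{1}{7} \cdot 51 = \frac{51}{7} \approx 7.2857$)
$z{\left(6 \right)} l = \left(-3\right) \frac{51}{7} = - \frac{153}{7}$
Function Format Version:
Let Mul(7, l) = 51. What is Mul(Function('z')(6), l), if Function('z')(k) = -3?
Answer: Rational(-153, 7) ≈ -21.857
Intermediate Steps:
l = Rational(51, 7) (l = Mul(Rational(1, 7), 51) = Rational(51, 7) ≈ 7.2857)
Mul(Function('z')(6), l) = Mul(-3, Rational(51, 7)) = Rational(-153, 7)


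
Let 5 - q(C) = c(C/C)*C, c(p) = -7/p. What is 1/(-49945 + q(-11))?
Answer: -1/50017 ≈ -1.9993e-5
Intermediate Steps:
q(C) = 5 + 7*C (q(C) = 5 - (-7/(C/C))*C = 5 - (-7/1)*C = 5 - (-7*1)*C = 5 - (-7)*C = 5 + 7*C)
1/(-49945 + q(-11)) = 1/(-49945 + (5 + 7*(-11))) = 1/(-49945 + (5 - 77)) = 1/(-49945 - 72) = 1/(-50017) = -1/50017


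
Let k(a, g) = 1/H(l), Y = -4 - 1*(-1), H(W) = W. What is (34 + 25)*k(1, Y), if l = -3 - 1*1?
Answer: -59/4 ≈ -14.750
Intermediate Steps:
l = -4 (l = -3 - 1 = -4)
Y = -3 (Y = -4 + 1 = -3)
k(a, g) = -¼ (k(a, g) = 1/(-4) = -¼)
(34 + 25)*k(1, Y) = (34 + 25)*(-¼) = 59*(-¼) = -59/4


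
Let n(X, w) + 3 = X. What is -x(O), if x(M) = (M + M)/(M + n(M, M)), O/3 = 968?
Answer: -1936/1935 ≈ -1.0005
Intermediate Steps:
O = 2904 (O = 3*968 = 2904)
n(X, w) = -3 + X
x(M) = 2*M/(-3 + 2*M) (x(M) = (M + M)/(M + (-3 + M)) = (2*M)/(-3 + 2*M) = 2*M/(-3 + 2*M))
-x(O) = -2*2904/(-3 + 2*2904) = -2*2904/(-3 + 5808) = -2*2904/5805 = -1*1936/1935 = -1936/1935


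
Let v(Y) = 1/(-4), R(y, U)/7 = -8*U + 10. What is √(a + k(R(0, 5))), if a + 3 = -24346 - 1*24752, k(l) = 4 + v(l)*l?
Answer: I*√196178/2 ≈ 221.46*I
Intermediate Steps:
R(y, U) = 70 - 56*U (R(y, U) = 7*(-8*U + 10) = 7*(10 - 8*U) = 70 - 56*U)
v(Y) = -¼
k(l) = 4 - l/4
a = -49101 (a = -3 + (-24346 - 1*24752) = -3 + (-24346 - 24752) = -3 - 49098 = -49101)
√(a + k(R(0, 5))) = √(-49101 + (4 - (70 - 56*5)/4)) = √(-49101 + (4 - (70 - 280)/4)) = √(-49101 + (4 - ¼*(-210))) = √(-49101 + (4 + 105/2)) = √(-49101 + 113/2) = √(-98089/2) = I*√196178/2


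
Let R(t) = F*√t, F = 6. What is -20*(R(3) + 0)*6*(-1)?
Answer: 720*√3 ≈ 1247.1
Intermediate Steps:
R(t) = 6*√t
-20*(R(3) + 0)*6*(-1) = -20*(6*√3 + 0)*6*(-1) = -20*6*√3*6*(-1) = -720*√3*(-1) = 720*√3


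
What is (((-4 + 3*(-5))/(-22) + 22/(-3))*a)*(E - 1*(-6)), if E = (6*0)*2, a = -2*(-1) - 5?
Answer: 1281/11 ≈ 116.45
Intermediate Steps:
a = -3 (a = 2 - 5 = -3)
E = 0 (E = 0*2 = 0)
(((-4 + 3*(-5))/(-22) + 22/(-3))*a)*(E - 1*(-6)) = (((-4 + 3*(-5))/(-22) + 22/(-3))*(-3))*(0 - 1*(-6)) = (((-4 - 15)*(-1/22) + 22*(-⅓))*(-3))*(0 + 6) = ((-19*(-1/22) - 22/3)*(-3))*6 = ((19/22 - 22/3)*(-3))*6 = -427/66*(-3)*6 = (427/22)*6 = 1281/11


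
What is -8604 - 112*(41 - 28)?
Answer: -10060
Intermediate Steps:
-8604 - 112*(41 - 28) = -8604 - 112*13 = -8604 - 1456 = -10060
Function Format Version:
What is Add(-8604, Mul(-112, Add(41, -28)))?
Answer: -10060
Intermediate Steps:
Add(-8604, Mul(-112, Add(41, -28))) = Add(-8604, Mul(-112, 13)) = Add(-8604, -1456) = -10060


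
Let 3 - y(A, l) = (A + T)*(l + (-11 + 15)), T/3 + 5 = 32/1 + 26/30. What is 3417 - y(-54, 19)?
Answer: 20474/5 ≈ 4094.8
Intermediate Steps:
T = 418/5 (T = -15 + 3*(32/1 + 26/30) = -15 + 3*(32*1 + 26*(1/30)) = -15 + 3*(32 + 13/15) = -15 + 3*(493/15) = -15 + 493/5 = 418/5 ≈ 83.600)
y(A, l) = 3 - (4 + l)*(418/5 + A) (y(A, l) = 3 - (A + 418/5)*(l + (-11 + 15)) = 3 - (418/5 + A)*(l + 4) = 3 - (418/5 + A)*(4 + l) = 3 - (4 + l)*(418/5 + A))
3417 - y(-54, 19) = 3417 - (-1657/5 - 4*(-54) - 418/5*19 - 1*(-54)*19) = 3417 - (-1657/5 + 216 - 7942/5 + 1026) = 3417 - 1*(-3389/5) = 3417 + 3389/5 = 20474/5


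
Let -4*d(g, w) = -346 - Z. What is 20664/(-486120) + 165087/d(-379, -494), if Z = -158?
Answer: 3343796718/951985 ≈ 3512.4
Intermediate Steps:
d(g, w) = 47 (d(g, w) = -(-346 - 1*(-158))/4 = -(-346 + 158)/4 = -¼*(-188) = 47)
20664/(-486120) + 165087/d(-379, -494) = 20664/(-486120) + 165087/47 = 20664*(-1/486120) + 165087*(1/47) = -861/20255 + 165087/47 = 3343796718/951985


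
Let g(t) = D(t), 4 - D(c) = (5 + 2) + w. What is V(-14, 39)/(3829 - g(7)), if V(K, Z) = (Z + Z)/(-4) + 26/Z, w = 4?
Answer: -113/23016 ≈ -0.0049096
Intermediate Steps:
D(c) = -7 (D(c) = 4 - ((5 + 2) + 4) = 4 - (7 + 4) = 4 - 1*11 = 4 - 11 = -7)
g(t) = -7
V(K, Z) = 26/Z - Z/2 (V(K, Z) = (2*Z)*(-¼) + 26/Z = -Z/2 + 26/Z = 26/Z - Z/2)
V(-14, 39)/(3829 - g(7)) = (26/39 - ½*39)/(3829 - 1*(-7)) = (26*(1/39) - 39/2)/(3829 + 7) = (⅔ - 39/2)/3836 = -113/6*1/3836 = -113/23016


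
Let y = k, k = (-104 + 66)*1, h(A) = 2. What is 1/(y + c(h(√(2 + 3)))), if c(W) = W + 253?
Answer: 1/217 ≈ 0.0046083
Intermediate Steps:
k = -38 (k = -38*1 = -38)
c(W) = 253 + W
y = -38
1/(y + c(h(√(2 + 3)))) = 1/(-38 + (253 + 2)) = 1/(-38 + 255) = 1/217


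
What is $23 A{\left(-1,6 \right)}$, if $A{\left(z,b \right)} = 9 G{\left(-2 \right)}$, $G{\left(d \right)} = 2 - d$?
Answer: $828$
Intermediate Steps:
$A{\left(z,b \right)} = 36$ ($A{\left(z,b \right)} = 9 \left(2 - -2\right) = 9 \left(2 + 2\right) = 9 \cdot 4 = 36$)
$23 A{\left(-1,6 \right)} = 23 \cdot 36 = 828$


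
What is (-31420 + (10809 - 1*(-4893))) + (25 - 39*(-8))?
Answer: -15381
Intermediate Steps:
(-31420 + (10809 - 1*(-4893))) + (25 - 39*(-8)) = (-31420 + (10809 + 4893)) + (25 + 312) = (-31420 + 15702) + 337 = -15718 + 337 = -15381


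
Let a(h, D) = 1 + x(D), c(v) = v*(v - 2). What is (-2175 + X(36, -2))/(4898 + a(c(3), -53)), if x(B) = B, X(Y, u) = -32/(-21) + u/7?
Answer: -45649/101766 ≈ -0.44857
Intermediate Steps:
c(v) = v*(-2 + v)
X(Y, u) = 32/21 + u/7 (X(Y, u) = -32*(-1/21) + u*(1/7) = 32/21 + u/7)
a(h, D) = 1 + D
(-2175 + X(36, -2))/(4898 + a(c(3), -53)) = (-2175 + (32/21 + (1/7)*(-2)))/(4898 + (1 - 53)) = (-2175 + (32/21 - 2/7))/(4898 - 52) = (-2175 + 26/21)/4846 = -45649/21*1/4846 = -45649/101766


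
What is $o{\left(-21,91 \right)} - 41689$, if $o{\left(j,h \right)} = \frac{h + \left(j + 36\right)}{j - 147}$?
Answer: $- \frac{3501929}{84} \approx -41690.0$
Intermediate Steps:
$o{\left(j,h \right)} = \frac{36 + h + j}{-147 + j}$ ($o{\left(j,h \right)} = \frac{h + \left(36 + j\right)}{-147 + j} = \frac{36 + h + j}{-147 + j}$)
$o{\left(-21,91 \right)} - 41689 = \frac{36 + 91 - 21}{-147 - 21} - 41689 = \frac{1}{-168} \cdot 106 - 41689 = \left(- \frac{1}{168}\right) 106 - 41689 = - \frac{53}{84} - 41689 = - \frac{3501929}{84}$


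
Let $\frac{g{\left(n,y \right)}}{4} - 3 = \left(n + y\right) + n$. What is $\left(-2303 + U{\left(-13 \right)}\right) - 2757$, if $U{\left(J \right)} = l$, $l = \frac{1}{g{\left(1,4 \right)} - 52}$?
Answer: $- \frac{80961}{16} \approx -5060.1$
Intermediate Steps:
$g{\left(n,y \right)} = 12 + 4 y + 8 n$ ($g{\left(n,y \right)} = 12 + 4 \left(\left(n + y\right) + n\right) = 12 + 4 \left(y + 2 n\right) = 12 + \left(4 y + 8 n\right) = 12 + 4 y + 8 n$)
$l = - \frac{1}{16}$ ($l = \frac{1}{\left(12 + 4 \cdot 4 + 8 \cdot 1\right) - 52} = \frac{1}{\left(12 + 16 + 8\right) - 52} = \frac{1}{36 - 52} = \frac{1}{-16} = - \frac{1}{16} \approx -0.0625$)
$U{\left(J \right)} = - \frac{1}{16}$
$\left(-2303 + U{\left(-13 \right)}\right) - 2757 = \left(-2303 - \frac{1}{16}\right) - 2757 = - \frac{36849}{16} - 2757 = - \frac{80961}{16}$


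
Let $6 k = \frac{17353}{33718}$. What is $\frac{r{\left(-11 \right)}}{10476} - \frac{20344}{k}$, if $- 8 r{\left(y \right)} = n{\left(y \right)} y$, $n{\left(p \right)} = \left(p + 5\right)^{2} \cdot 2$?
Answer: $- \frac{4790737409245}{20198892} \approx -2.3718 \cdot 10^{5}$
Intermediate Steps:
$n{\left(p \right)} = 2 \left(5 + p\right)^{2}$ ($n{\left(p \right)} = \left(5 + p\right)^{2} \cdot 2 = 2 \left(5 + p\right)^{2}$)
$r{\left(y \right)} = - \frac{y \left(5 + y\right)^{2}}{4}$ ($r{\left(y \right)} = - \frac{2 \left(5 + y\right)^{2} y}{8} = - \frac{2 y \left(5 + y\right)^{2}}{8} = - \frac{y \left(5 + y\right)^{2}}{4}$)
$k = \frac{17353}{202308}$ ($k = \frac{17353 \cdot \frac{1}{33718}}{6} = \frac{1}{6} \cdot \frac{17353}{33718} = \frac{17353}{202308} \approx 0.085775$)
$\frac{r{\left(-11 \right)}}{10476} - \frac{20344}{k} = \frac{\left(- \frac{1}{4}\right) \left(-11\right) \left(5 - 11\right)^{2}}{10476} - \frac{20344}{\frac{17353}{202308}} = \left(- \frac{1}{4}\right) \left(-11\right) \left(-6\right)^{2} \cdot \frac{1}{10476} - \frac{4115753952}{17353} = \left(- \frac{1}{4}\right) \left(-11\right) 36 \cdot \frac{1}{10476} - \frac{4115753952}{17353} = 99 \cdot \frac{1}{10476} - \frac{4115753952}{17353} = \frac{11}{1164} - \frac{4115753952}{17353} = - \frac{4790737409245}{20198892}$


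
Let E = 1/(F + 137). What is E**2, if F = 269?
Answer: 1/164836 ≈ 6.0666e-6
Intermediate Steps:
E = 1/406 (E = 1/(269 + 137) = 1/406 ≈ 0.0024631)
E**2 = (1/406)**2 = 1/164836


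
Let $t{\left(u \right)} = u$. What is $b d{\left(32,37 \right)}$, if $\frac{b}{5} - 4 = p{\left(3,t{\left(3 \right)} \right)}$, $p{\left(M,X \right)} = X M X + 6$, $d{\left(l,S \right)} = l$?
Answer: $5920$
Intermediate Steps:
$p{\left(M,X \right)} = 6 + M X^{2}$ ($p{\left(M,X \right)} = M X X + 6 = M X^{2} + 6 = 6 + M X^{2}$)
$b = 185$ ($b = 20 + 5 \left(6 + 3 \cdot 3^{2}\right) = 20 + 5 \left(6 + 3 \cdot 9\right) = 20 + 5 \left(6 + 27\right) = 20 + 5 \cdot 33 = 20 + 165 = 185$)
$b d{\left(32,37 \right)} = 185 \cdot 32 = 5920$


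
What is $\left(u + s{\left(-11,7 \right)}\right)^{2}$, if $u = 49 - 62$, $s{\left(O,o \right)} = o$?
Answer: $36$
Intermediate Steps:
$u = -13$
$\left(u + s{\left(-11,7 \right)}\right)^{2} = \left(-13 + 7\right)^{2} = \left(-6\right)^{2} = 36$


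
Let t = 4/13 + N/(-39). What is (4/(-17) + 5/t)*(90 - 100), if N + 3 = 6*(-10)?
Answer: -402/17 ≈ -23.647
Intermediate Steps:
N = -63 (N = -3 + 6*(-10) = -3 - 60 = -63)
t = 25/13 (t = 4/13 - 63/(-39) = 4*(1/13) - 63*(-1/39) = 4/13 + 21/13 = 25/13 ≈ 1.9231)
(4/(-17) + 5/t)*(90 - 100) = (4/(-17) + 5/(25/13))*(90 - 100) = (4*(-1/17) + 5*(13/25))*(-10) = (-4/17 + 13/5)*(-10) = (201/85)*(-10) = -402/17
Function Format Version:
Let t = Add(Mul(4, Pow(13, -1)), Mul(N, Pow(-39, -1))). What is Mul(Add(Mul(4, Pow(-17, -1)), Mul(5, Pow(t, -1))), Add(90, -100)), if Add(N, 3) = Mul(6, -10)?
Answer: Rational(-402, 17) ≈ -23.647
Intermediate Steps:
N = -63 (N = Add(-3, Mul(6, -10)) = Add(-3, -60) = -63)
t = Rational(25, 13) (t = Add(Mul(4, Pow(13, -1)), Mul(-63, Pow(-39, -1))) = Add(Mul(4, Rational(1, 13)), Mul(-63, Rational(-1, 39))) = Add(Rational(4, 13), Rational(21, 13)) = Rational(25, 13) ≈ 1.9231)
Mul(Add(Mul(4, Pow(-17, -1)), Mul(5, Pow(t, -1))), Add(90, -100)) = Mul(Add(Mul(4, Pow(-17, -1)), Mul(5, Pow(Rational(25, 13), -1))), Add(90, -100)) = Mul(Add(Mul(4, Rational(-1, 17)), Mul(5, Rational(13, 25))), -10) = Mul(Add(Rational(-4, 17), Rational(13, 5)), -10) = Mul(Rational(201, 85), -10) = Rational(-402, 17)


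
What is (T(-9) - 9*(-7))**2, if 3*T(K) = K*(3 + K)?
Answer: 6561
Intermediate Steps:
T(K) = K*(3 + K)/3 (T(K) = (K*(3 + K))/3 = K*(3 + K)/3)
(T(-9) - 9*(-7))**2 = ((1/3)*(-9)*(3 - 9) - 9*(-7))**2 = ((1/3)*(-9)*(-6) + 63)**2 = (18 + 63)**2 = 81**2 = 6561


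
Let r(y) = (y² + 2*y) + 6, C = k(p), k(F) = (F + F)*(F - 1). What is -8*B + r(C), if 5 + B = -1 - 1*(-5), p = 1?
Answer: 14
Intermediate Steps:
B = -1 (B = -5 + (-1 - 1*(-5)) = -5 + (-1 + 5) = -5 + 4 = -1)
k(F) = 2*F*(-1 + F) (k(F) = (2*F)*(-1 + F) = 2*F*(-1 + F))
C = 0 (C = 2*1*(-1 + 1) = 2*1*0 = 0)
r(y) = 6 + y² + 2*y
-8*B + r(C) = -8*(-1) + (6 + 0² + 2*0) = 8 + (6 + 0 + 0) = 8 + 6 = 14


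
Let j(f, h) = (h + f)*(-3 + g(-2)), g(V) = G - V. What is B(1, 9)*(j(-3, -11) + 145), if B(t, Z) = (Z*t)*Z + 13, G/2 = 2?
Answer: 9682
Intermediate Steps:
G = 4 (G = 2*2 = 4)
g(V) = 4 - V
j(f, h) = 3*f + 3*h (j(f, h) = (h + f)*(-3 + (4 - 1*(-2))) = (f + h)*(-3 + (4 + 2)) = (f + h)*(-3 + 6) = (f + h)*3 = 3*f + 3*h)
B(t, Z) = 13 + t*Z² (B(t, Z) = t*Z² + 13 = 13 + t*Z²)
B(1, 9)*(j(-3, -11) + 145) = (13 + 1*9²)*((3*(-3) + 3*(-11)) + 145) = (13 + 1*81)*((-9 - 33) + 145) = (13 + 81)*(-42 + 145) = 94*103 = 9682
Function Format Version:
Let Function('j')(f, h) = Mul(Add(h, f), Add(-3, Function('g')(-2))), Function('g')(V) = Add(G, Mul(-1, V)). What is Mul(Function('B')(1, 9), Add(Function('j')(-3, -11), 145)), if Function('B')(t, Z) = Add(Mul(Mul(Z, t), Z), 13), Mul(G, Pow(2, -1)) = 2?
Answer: 9682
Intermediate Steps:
G = 4 (G = Mul(2, 2) = 4)
Function('g')(V) = Add(4, Mul(-1, V))
Function('j')(f, h) = Add(Mul(3, f), Mul(3, h)) (Function('j')(f, h) = Mul(Add(h, f), Add(-3, Add(4, Mul(-1, -2)))) = Mul(Add(f, h), Add(-3, Add(4, 2))) = Mul(Add(f, h), Add(-3, 6)) = Mul(Add(f, h), 3) = Add(Mul(3, f), Mul(3, h)))
Function('B')(t, Z) = Add(13, Mul(t, Pow(Z, 2))) (Function('B')(t, Z) = Add(Mul(t, Pow(Z, 2)), 13) = Add(13, Mul(t, Pow(Z, 2))))
Mul(Function('B')(1, 9), Add(Function('j')(-3, -11), 145)) = Mul(Add(13, Mul(1, Pow(9, 2))), Add(Add(Mul(3, -3), Mul(3, -11)), 145)) = Mul(Add(13, Mul(1, 81)), Add(Add(-9, -33), 145)) = Mul(Add(13, 81), Add(-42, 145)) = Mul(94, 103) = 9682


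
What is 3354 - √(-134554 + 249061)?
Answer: 3354 - 3*√12723 ≈ 3015.6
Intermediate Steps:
3354 - √(-134554 + 249061) = 3354 - √114507 = 3354 - 3*√12723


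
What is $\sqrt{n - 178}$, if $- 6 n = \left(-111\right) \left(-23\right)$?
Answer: $\frac{i \sqrt{2414}}{2} \approx 24.566 i$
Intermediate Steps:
$n = - \frac{851}{2}$ ($n = - \frac{\left(-111\right) \left(-23\right)}{6} = \left(- \frac{1}{6}\right) 2553 = - \frac{851}{2} \approx -425.5$)
$\sqrt{n - 178} = \sqrt{- \frac{851}{2} - 178} = \sqrt{- \frac{1207}{2}} = \frac{i \sqrt{2414}}{2}$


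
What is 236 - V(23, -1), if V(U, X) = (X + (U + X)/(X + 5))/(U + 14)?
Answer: 17455/74 ≈ 235.88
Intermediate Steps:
V(U, X) = (X + (U + X)/(5 + X))/(14 + U)
236 - V(23, -1) = 236 - (23 + (-1)**2 + 6*(-1))/(70 + 5*23 + 14*(-1) + 23*(-1)) = 236 - (23 + 1 - 6)/(70 + 115 - 14 - 23) = 236 - 18/148 = 236 - 1*9/74 = 236 - 9/74 = 17455/74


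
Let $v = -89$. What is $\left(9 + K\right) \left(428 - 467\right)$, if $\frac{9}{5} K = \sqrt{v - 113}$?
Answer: $-351 - \frac{65 i \sqrt{202}}{3} \approx -351.0 - 307.94 i$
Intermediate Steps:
$K = \frac{5 i \sqrt{202}}{9}$ ($K = \frac{5 \sqrt{-89 - 113}}{9} = \frac{5 \sqrt{-202}}{9} = \frac{5 i \sqrt{202}}{9} \approx 7.8959 i$)
$\left(9 + K\right) \left(428 - 467\right) = \left(9 + \frac{5 i \sqrt{202}}{9}\right) \left(428 - 467\right) = \left(9 + \frac{5 i \sqrt{202}}{9}\right) \left(-39\right) = -351 - \frac{65 i \sqrt{202}}{3}$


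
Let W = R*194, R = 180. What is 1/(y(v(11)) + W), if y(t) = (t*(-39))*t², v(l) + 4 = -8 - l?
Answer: 1/509433 ≈ 1.9630e-6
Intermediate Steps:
v(l) = -12 - l (v(l) = -4 + (-8 - l) = -12 - l)
y(t) = -39*t³ (y(t) = (-39*t)*t² = -39*t³)
W = 34920 (W = 180*194 = 34920)
1/(y(v(11)) + W) = 1/(-39*(-12 - 1*11)³ + 34920) = 1/(-39*(-12 - 11)³ + 34920) = 1/(-39*(-23)³ + 34920) = 1/(-39*(-12167) + 34920) = 1/(474513 + 34920) = 1/509433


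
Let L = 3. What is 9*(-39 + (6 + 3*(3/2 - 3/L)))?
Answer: -567/2 ≈ -283.50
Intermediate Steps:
9*(-39 + (6 + 3*(3/2 - 3/L))) = 9*(-39 + (6 + 3*(3/2 - 3/3))) = 9*(-39 + (6 + 3*(3*(½) - 3*⅓))) = 9*(-39 + (6 + 3*(3/2 - 1))) = 9*(-39 + (6 + 3*(½))) = 9*(-39 + (6 + 3/2)) = 9*(-39 + 15/2) = 9*(-63/2) = -567/2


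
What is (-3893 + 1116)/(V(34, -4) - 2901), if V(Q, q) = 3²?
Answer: 2777/2892 ≈ 0.96024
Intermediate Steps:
V(Q, q) = 9
(-3893 + 1116)/(V(34, -4) - 2901) = (-3893 + 1116)/(9 - 2901) = -2777/(-2892) = -2777*(-1/2892) = 2777/2892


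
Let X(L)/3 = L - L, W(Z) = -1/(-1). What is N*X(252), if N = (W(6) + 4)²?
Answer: 0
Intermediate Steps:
W(Z) = 1 (W(Z) = -1*(-1) = 1)
X(L) = 0 (X(L) = 3*(L - L) = 3*0 = 0)
N = 25 (N = (1 + 4)² = 5² = 25)
N*X(252) = 25*0 = 0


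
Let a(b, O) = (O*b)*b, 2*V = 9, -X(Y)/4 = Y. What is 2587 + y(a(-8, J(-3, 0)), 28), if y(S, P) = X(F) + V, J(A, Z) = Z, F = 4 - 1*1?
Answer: 5159/2 ≈ 2579.5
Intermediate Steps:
F = 3 (F = 4 - 1 = 3)
X(Y) = -4*Y
V = 9/2 (V = (½)*9 = 9/2 ≈ 4.5000)
a(b, O) = O*b²
y(S, P) = -15/2 (y(S, P) = -4*3 + 9/2 = -12 + 9/2 = -15/2)
2587 + y(a(-8, J(-3, 0)), 28) = 2587 - 15/2 = 5159/2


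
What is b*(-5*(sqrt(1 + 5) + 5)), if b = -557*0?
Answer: 0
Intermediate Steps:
b = 0
b*(-5*(sqrt(1 + 5) + 5)) = 0*(-5*(sqrt(1 + 5) + 5)) = 0*(-5*(sqrt(6) + 5)) = 0*(-5*(5 + sqrt(6))) = 0*(-25 - 5*sqrt(6)) = 0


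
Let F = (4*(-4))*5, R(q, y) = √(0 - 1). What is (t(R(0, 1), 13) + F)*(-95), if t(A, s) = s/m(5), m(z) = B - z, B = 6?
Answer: 6365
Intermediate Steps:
R(q, y) = I (R(q, y) = √(-1) = I)
F = -80 (F = -16*5 = -80)
m(z) = 6 - z
t(A, s) = s (t(A, s) = s/(6 - 1*5) = s/(6 - 5) = s/1 = s*1 = s)
(t(R(0, 1), 13) + F)*(-95) = (13 - 80)*(-95) = -67*(-95) = 6365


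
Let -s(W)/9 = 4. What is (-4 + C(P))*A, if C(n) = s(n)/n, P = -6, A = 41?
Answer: 82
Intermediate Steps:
s(W) = -36 (s(W) = -9*4 = -36)
C(n) = -36/n
(-4 + C(P))*A = (-4 - 36/(-6))*41 = (-4 - 36*(-⅙))*41 = (-4 + 6)*41 = 2*41 = 82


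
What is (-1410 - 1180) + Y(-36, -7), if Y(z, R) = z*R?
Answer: -2338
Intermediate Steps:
Y(z, R) = R*z
(-1410 - 1180) + Y(-36, -7) = (-1410 - 1180) - 7*(-36) = -2590 + 252 = -2338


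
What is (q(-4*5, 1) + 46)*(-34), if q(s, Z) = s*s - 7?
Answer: -14926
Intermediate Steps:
q(s, Z) = -7 + s**2 (q(s, Z) = s**2 - 7 = -7 + s**2)
(q(-4*5, 1) + 46)*(-34) = ((-7 + (-4*5)**2) + 46)*(-34) = ((-7 + (-20)**2) + 46)*(-34) = ((-7 + 400) + 46)*(-34) = (393 + 46)*(-34) = 439*(-34) = -14926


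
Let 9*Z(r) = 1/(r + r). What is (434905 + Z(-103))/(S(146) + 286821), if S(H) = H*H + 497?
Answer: 806313869/572207436 ≈ 1.4091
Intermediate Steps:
S(H) = 497 + H² (S(H) = H² + 497 = 497 + H²)
Z(r) = 1/(18*r) (Z(r) = 1/(9*(r + r)) = 1/(9*((2*r))) = (1/(2*r))/9 = 1/(18*r))
(434905 + Z(-103))/(S(146) + 286821) = (434905 + (1/18)/(-103))/((497 + 146²) + 286821) = (434905 + (1/18)*(-1/103))/((497 + 21316) + 286821) = (434905 - 1/1854)/(21813 + 286821) = (806313869/1854)/308634 = (806313869/1854)*(1/308634) = 806313869/572207436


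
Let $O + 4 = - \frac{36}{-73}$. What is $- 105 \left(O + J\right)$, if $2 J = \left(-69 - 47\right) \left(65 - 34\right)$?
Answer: $\frac{13808550}{73} \approx 1.8916 \cdot 10^{5}$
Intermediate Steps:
$J = -1798$ ($J = \frac{\left(-69 - 47\right) \left(65 - 34\right)}{2} = \frac{\left(-116\right) 31}{2} = \frac{1}{2} \left(-3596\right) = -1798$)
$O = - \frac{256}{73}$ ($O = -4 - \frac{36}{-73} = -4 - 36 \left(- \frac{1}{73}\right) = -4 - - \frac{36}{73} = -4 + \frac{36}{73} = - \frac{256}{73} \approx -3.5069$)
$- 105 \left(O + J\right) = - 105 \left(- \frac{256}{73} - 1798\right) = \left(-105\right) \left(- \frac{131510}{73}\right) = \frac{13808550}{73}$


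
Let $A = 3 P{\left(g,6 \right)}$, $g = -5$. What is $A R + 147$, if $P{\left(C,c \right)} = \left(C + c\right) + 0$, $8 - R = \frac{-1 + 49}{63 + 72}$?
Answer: $\frac{2549}{15} \approx 169.93$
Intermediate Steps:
$R = \frac{344}{45}$ ($R = 8 - \frac{-1 + 49}{63 + 72} = 8 - \frac{48}{135} = 8 - 48 \cdot \frac{1}{135} = 8 - \frac{16}{45} = \frac{344}{45} \approx 7.6444$)
$P{\left(C,c \right)} = C + c$
$A = 3$ ($A = 3 \left(-5 + 6\right) = 3 \cdot 1 = 3$)
$A R + 147 = 3 \cdot \frac{344}{45} + 147 = \frac{344}{15} + 147 = \frac{2549}{15}$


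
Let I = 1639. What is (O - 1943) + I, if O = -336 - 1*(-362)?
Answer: -278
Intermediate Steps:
O = 26 (O = -336 + 362 = 26)
(O - 1943) + I = (26 - 1943) + 1639 = -1917 + 1639 = -278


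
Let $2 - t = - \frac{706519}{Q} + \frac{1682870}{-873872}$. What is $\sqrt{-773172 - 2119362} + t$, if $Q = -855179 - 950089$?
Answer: $\frac{696971312873}{197196644712} + i \sqrt{2892534} \approx 3.5344 + 1700.7 i$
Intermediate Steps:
$Q = -1805268$
$t = \frac{696971312873}{197196644712}$ ($t = 2 - \left(- \frac{706519}{-1805268} + \frac{1682870}{-873872}\right) = 2 - \left(\left(-706519\right) \left(- \frac{1}{1805268}\right) + 1682870 \left(- \frac{1}{873872}\right)\right) = 2 - \left(\frac{706519}{1805268} - \frac{841435}{436936}\right) = 2 - - \frac{302578023449}{197196644712} = 2 + \frac{302578023449}{197196644712} = \frac{696971312873}{197196644712} \approx 3.5344$)
$\sqrt{-773172 - 2119362} + t = \sqrt{-773172 - 2119362} + \frac{696971312873}{197196644712} = \sqrt{-2892534} + \frac{696971312873}{197196644712} = i \sqrt{2892534} + \frac{696971312873}{197196644712} = \frac{696971312873}{197196644712} + i \sqrt{2892534}$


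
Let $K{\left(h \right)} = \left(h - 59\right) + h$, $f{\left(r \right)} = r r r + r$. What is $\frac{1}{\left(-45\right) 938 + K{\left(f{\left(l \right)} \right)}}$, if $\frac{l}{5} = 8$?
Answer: $\frac{1}{85811} \approx 1.1654 \cdot 10^{-5}$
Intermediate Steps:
$l = 40$ ($l = 5 \cdot 8 = 40$)
$f{\left(r \right)} = r + r^{3}$ ($f{\left(r \right)} = r^{2} r + r = r^{3} + r = r + r^{3}$)
$K{\left(h \right)} = -59 + 2 h$ ($K{\left(h \right)} = \left(-59 + h\right) + h = -59 + 2 h$)
$\frac{1}{\left(-45\right) 938 + K{\left(f{\left(l \right)} \right)}} = \frac{1}{\left(-45\right) 938 - \left(59 - 2 \left(40 + 40^{3}\right)\right)} = \frac{1}{-42210 - \left(59 - 2 \left(40 + 64000\right)\right)} = \frac{1}{-42210 + \left(-59 + 2 \cdot 64040\right)} = \frac{1}{-42210 + \left(-59 + 128080\right)} = \frac{1}{-42210 + 128021} = \frac{1}{85811}$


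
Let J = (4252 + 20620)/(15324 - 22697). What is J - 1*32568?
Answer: -240148736/7373 ≈ -32571.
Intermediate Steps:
J = -24872/7373 (J = 24872/(-7373) = 24872*(-1/7373) = -24872/7373 ≈ -3.3734)
J - 1*32568 = -24872/7373 - 1*32568 = -24872/7373 - 32568 = -240148736/7373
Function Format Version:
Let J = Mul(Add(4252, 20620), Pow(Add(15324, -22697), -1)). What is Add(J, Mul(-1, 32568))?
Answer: Rational(-240148736, 7373) ≈ -32571.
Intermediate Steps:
J = Rational(-24872, 7373) (J = Mul(24872, Pow(-7373, -1)) = Mul(24872, Rational(-1, 7373)) = Rational(-24872, 7373) ≈ -3.3734)
Add(J, Mul(-1, 32568)) = Add(Rational(-24872, 7373), Mul(-1, 32568)) = Add(Rational(-24872, 7373), -32568) = Rational(-240148736, 7373)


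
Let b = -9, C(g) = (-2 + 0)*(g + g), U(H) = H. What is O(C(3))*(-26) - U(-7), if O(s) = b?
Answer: 241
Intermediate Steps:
C(g) = -4*g
O(s) = -9
O(C(3))*(-26) - U(-7) = -9*(-26) - 1*(-7) = 234 + 7 = 241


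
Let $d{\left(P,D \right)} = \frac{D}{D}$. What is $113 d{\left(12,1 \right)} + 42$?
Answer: $155$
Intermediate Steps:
$d{\left(P,D \right)} = 1$
$113 d{\left(12,1 \right)} + 42 = 113 \cdot 1 + 42 = 113 + 42 = 155$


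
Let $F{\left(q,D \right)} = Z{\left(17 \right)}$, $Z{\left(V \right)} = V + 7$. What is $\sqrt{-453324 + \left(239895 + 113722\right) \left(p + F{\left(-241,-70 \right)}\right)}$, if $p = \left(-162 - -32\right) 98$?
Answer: $2 i \sqrt{1124261774} \approx 67060.0 i$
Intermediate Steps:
$Z{\left(V \right)} = 7 + V$
$F{\left(q,D \right)} = 24$ ($F{\left(q,D \right)} = 7 + 17 = 24$)
$p = -12740$ ($p = \left(-162 + 32\right) 98 = \left(-130\right) 98 = -12740$)
$\sqrt{-453324 + \left(239895 + 113722\right) \left(p + F{\left(-241,-70 \right)}\right)} = \sqrt{-453324 + \left(239895 + 113722\right) \left(-12740 + 24\right)} = \sqrt{-453324 + 353617 \left(-12716\right)} = \sqrt{-453324 - 4496593772} = \sqrt{-4497047096} = 2 i \sqrt{1124261774}$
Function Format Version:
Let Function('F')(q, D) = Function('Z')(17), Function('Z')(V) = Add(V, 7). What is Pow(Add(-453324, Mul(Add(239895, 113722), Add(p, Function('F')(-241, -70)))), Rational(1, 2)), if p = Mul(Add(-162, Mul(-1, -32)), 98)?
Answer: Mul(2, I, Pow(1124261774, Rational(1, 2))) ≈ Mul(67060., I)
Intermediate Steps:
Function('Z')(V) = Add(7, V)
Function('F')(q, D) = 24 (Function('F')(q, D) = Add(7, 17) = 24)
p = -12740 (p = Mul(Add(-162, 32), 98) = Mul(-130, 98) = -12740)
Pow(Add(-453324, Mul(Add(239895, 113722), Add(p, Function('F')(-241, -70)))), Rational(1, 2)) = Pow(Add(-453324, Mul(Add(239895, 113722), Add(-12740, 24))), Rational(1, 2)) = Pow(Add(-453324, Mul(353617, -12716)), Rational(1, 2)) = Pow(Add(-453324, -4496593772), Rational(1, 2)) = Pow(-4497047096, Rational(1, 2)) = Mul(2, I, Pow(1124261774, Rational(1, 2)))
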